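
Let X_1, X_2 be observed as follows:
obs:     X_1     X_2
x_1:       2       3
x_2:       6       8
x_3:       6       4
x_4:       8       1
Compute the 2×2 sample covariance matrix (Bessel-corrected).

Step 1 — column means:
  mean(X_1) = (2 + 6 + 6 + 8) / 4 = 22/4 = 5.5
  mean(X_2) = (3 + 8 + 4 + 1) / 4 = 16/4 = 4

Step 2 — sample covariance S[i,j] = (1/(n-1)) · Σ_k (x_{k,i} - mean_i) · (x_{k,j} - mean_j), with n-1 = 3.
  S[X_1,X_1] = ((-3.5)·(-3.5) + (0.5)·(0.5) + (0.5)·(0.5) + (2.5)·(2.5)) / 3 = 19/3 = 6.3333
  S[X_1,X_2] = ((-3.5)·(-1) + (0.5)·(4) + (0.5)·(0) + (2.5)·(-3)) / 3 = -2/3 = -0.6667
  S[X_2,X_2] = ((-1)·(-1) + (4)·(4) + (0)·(0) + (-3)·(-3)) / 3 = 26/3 = 8.6667

S is symmetric (S[j,i] = S[i,j]). Assembling:

S = [[6.3333, -0.6667],
 [-0.6667, 8.6667]]


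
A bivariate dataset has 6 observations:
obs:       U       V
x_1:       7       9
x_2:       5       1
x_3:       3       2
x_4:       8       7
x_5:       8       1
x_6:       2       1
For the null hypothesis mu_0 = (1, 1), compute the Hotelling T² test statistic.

Step 1 — sample mean vector:
  mean(U) = (7 + 5 + 3 + 8 + 8 + 2) / 6 = 33/6 = 5.5
  mean(V) = (9 + 1 + 2 + 7 + 1 + 1) / 6 = 21/6 = 3.5
  x̄ = (5.5, 3.5),  deviation x̄ - mu_0 = (5.5, 3.5) - (1, 1) = (4.5, 2.5).

Step 2 — sample covariance matrix, S[i,j] = (1/(n-1)) · Σ_k (x_{k,i} - mean_i) · (x_{k,j} - mean_j), divisor n-1 = 5:
  S[U,U] = ((1.5)·(1.5) + (-0.5)·(-0.5) + (-2.5)·(-2.5) + (2.5)·(2.5) + (2.5)·(2.5) + (-3.5)·(-3.5)) / 5 = 33.5/5 = 6.7
  S[U,V] = ((1.5)·(5.5) + (-0.5)·(-2.5) + (-2.5)·(-1.5) + (2.5)·(3.5) + (2.5)·(-2.5) + (-3.5)·(-2.5)) / 5 = 24.5/5 = 4.9
  S[V,V] = ((5.5)·(5.5) + (-2.5)·(-2.5) + (-1.5)·(-1.5) + (3.5)·(3.5) + (-2.5)·(-2.5) + (-2.5)·(-2.5)) / 5 = 63.5/5 = 12.7
  S = [[6.7, 4.9],
 [4.9, 12.7]].

Step 3 — invert S. det(S) = 6.7·12.7 - (4.9)² = 61.08.
  S^{-1} = (1/det) · [[d, -b], [-b, a]] = [[0.2079, -0.0802],
 [-0.0802, 0.1097]].

Step 4 — quadratic form (x̄ - mu_0)^T · S^{-1} · (x̄ - mu_0):
  S^{-1} · (x̄ - mu_0) = (0.7351, -0.0868),
  (x̄ - mu_0)^T · [...] = (4.5)·(0.7351) + (2.5)·(-0.0868) = 3.091.

Step 5 — scale by n: T² = 6 · 3.091 = 18.5462.

T² ≈ 18.5462


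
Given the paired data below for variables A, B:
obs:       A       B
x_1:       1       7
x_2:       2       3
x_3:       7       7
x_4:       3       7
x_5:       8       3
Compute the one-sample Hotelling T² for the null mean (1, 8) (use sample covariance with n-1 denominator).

Step 1 — sample mean vector:
  mean(A) = (1 + 2 + 7 + 3 + 8) / 5 = 21/5 = 4.2
  mean(B) = (7 + 3 + 7 + 7 + 3) / 5 = 27/5 = 5.4
  x̄ = (4.2, 5.4),  deviation x̄ - mu_0 = (4.2, 5.4) - (1, 8) = (3.2, -2.6).

Step 2 — sample covariance matrix, S[i,j] = (1/(n-1)) · Σ_k (x_{k,i} - mean_i) · (x_{k,j} - mean_j), divisor n-1 = 4:
  S[A,A] = ((-3.2)·(-3.2) + (-2.2)·(-2.2) + (2.8)·(2.8) + (-1.2)·(-1.2) + (3.8)·(3.8)) / 4 = 38.8/4 = 9.7
  S[A,B] = ((-3.2)·(1.6) + (-2.2)·(-2.4) + (2.8)·(1.6) + (-1.2)·(1.6) + (3.8)·(-2.4)) / 4 = -6.4/4 = -1.6
  S[B,B] = ((1.6)·(1.6) + (-2.4)·(-2.4) + (1.6)·(1.6) + (1.6)·(1.6) + (-2.4)·(-2.4)) / 4 = 19.2/4 = 4.8
  S = [[9.7, -1.6],
 [-1.6, 4.8]].

Step 3 — invert S. det(S) = 9.7·4.8 - (-1.6)² = 44.
  S^{-1} = (1/det) · [[d, -b], [-b, a]] = [[0.1091, 0.0364],
 [0.0364, 0.2205]].

Step 4 — quadratic form (x̄ - mu_0)^T · S^{-1} · (x̄ - mu_0):
  S^{-1} · (x̄ - mu_0) = (0.2545, -0.4568),
  (x̄ - mu_0)^T · [...] = (3.2)·(0.2545) + (-2.6)·(-0.4568) = 2.0023.

Step 5 — scale by n: T² = 5 · 2.0023 = 10.0114.

T² ≈ 10.0114


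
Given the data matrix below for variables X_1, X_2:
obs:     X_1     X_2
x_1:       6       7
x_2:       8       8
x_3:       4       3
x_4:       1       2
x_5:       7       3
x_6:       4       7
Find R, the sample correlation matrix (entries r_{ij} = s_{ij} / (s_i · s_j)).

Step 1 — column means:
  mean(X_1) = (6 + 8 + 4 + 1 + 7 + 4) / 6 = 30/6 = 5
  mean(X_2) = (7 + 8 + 3 + 2 + 3 + 7) / 6 = 30/6 = 5

Step 2 — sample variances and covariances s[i,j] = (1/(n-1)) · Σ_k (x_{k,i} - mean_i) · (x_{k,j} - mean_j), with n-1 = 5:
  s[X_1,X_1] = ((1)·(1) + (3)·(3) + (-1)·(-1) + (-4)·(-4) + (2)·(2) + (-1)·(-1)) / 5 = 32/5 = 6.4
  s[X_1,X_2] = ((1)·(2) + (3)·(3) + (-1)·(-2) + (-4)·(-3) + (2)·(-2) + (-1)·(2)) / 5 = 19/5 = 3.8
  s[X_2,X_2] = ((2)·(2) + (3)·(3) + (-2)·(-2) + (-3)·(-3) + (-2)·(-2) + (2)·(2)) / 5 = 34/5 = 6.8
  Sample standard deviations s_i = √(s[i,i]):
  s(X_1) = √(6.4) = 2.5298
  s(X_2) = √(6.8) = 2.6077

Step 3 — r_{ij} = s_{ij} / (s_i · s_j):
  r[X_1,X_1] = 1 (diagonal).
  r[X_1,X_2] = 3.8 / (2.5298 · 2.6077) = 3.8 / 6.597 = 0.576
  r[X_2,X_2] = 1 (diagonal).

R is symmetric with unit diagonal. Assembling:

R = [[1, 0.576],
 [0.576, 1]]


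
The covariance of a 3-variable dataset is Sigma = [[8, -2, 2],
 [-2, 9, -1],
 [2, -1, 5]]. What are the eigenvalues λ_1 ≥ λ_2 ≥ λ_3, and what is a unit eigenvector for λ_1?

Step 1 — characteristic polynomial p(λ) = det(λI - Sigma) = λ³ - tr·λ² + c_1·λ - det, where tr = trace, c_1 = sum of the principal 2×2 minors, det = det(Sigma):
  tr = 8 + 9 + 5 = 22,
  c_1 = (8·9 - (-2)²) + (8·5 - (2)²) + (9·5 - (-1)²) = 68 + 36 + 44 = 148,
  det = 8·(9·5 - (-1)²) - (-2)·((-2)·5 - (-1)·(2)) + (2)·((-2)·(-1) - 9·(2)) = 8·(44) - (-2)·(-8) + (2)·(-16) = 304.
  So p(λ) = λ³ - 22λ² + 148λ - 304.
Step 2 — look for an integer root (rational root theorem: any rational root is an integer divisor of 304). Testing λ = 4:
  p(4) = 64 - 352 + 592 - 304 = 0  ✓
  Dividing out (λ - 4): p(λ) = (λ - 4)(λ² - 18λ + 76).
Step 3 — remaining eigenvalues from the quadratic λ² - 18λ + 76 = 0:
  Δ = 18² - 4·76 = 324 - 304 = 20,  λ = (18 ± √20)/2 = (18 ± 4.4721)/2 ≈ 11.2361 or 6.7639.
  Sorted: λ_1 = 11.2361,  λ_2 = 6.7639,  λ_3 = 4  (check: sum = 22 = tr ✓).

Step 4 — unit eigenvector for λ_1 ≈ 11.2361: v spans the null space of (Sigma - λ_1 I), whose rows are
  r_1 = (-3.2361, -2, 2),  r_2 = (-2, -2.2361, -1),  r_3 = (2, -1, -6.2361).
  v is orthogonal to every row, so take v ∝ r_1 × r_2 = ((-2)·(-1) - (2)·(-2.2361), (2)·(-2) - (-3.2361)·(-1), (-3.2361)·(-2.2361) - (-2)·(-2)) ≈ (6.4721, -7.2361, 3.2361).
  Let u = (6.4721, -7.2361, 3.2361).
  ||u|| = √((6.4721)² + (-7.2361)² + (3.2361)²) = √(104.7214) ≈ 10.2333,  v_1 = u/||u|| ≈ (0.6325, -0.7071, 0.3162) (||v_1|| = 1).

λ_1 = 11.2361,  λ_2 = 6.7639,  λ_3 = 4;  v_1 ≈ (0.6325, -0.7071, 0.3162)


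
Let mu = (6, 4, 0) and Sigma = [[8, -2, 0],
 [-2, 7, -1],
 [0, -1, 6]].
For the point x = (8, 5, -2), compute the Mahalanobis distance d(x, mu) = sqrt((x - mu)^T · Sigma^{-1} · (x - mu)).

Step 1 — centre the observation: (x - mu) = (2, 1, -2).

Step 2 — invert Sigma (cofactor / det for 3×3, or solve directly):
  Sigma^{-1} = [[0.1349, 0.0395, 0.0066],
 [0.0395, 0.1579, 0.0263],
 [0.0066, 0.0263, 0.1711]].

Step 3 — form the quadratic (x - mu)^T · Sigma^{-1} · (x - mu):
  Sigma^{-1} · (x - mu) = (0.2961, 0.1842, -0.3026).
  (x - mu)^T · [Sigma^{-1} · (x - mu)] = (2)·(0.2961) + (1)·(0.1842) + (-2)·(-0.3026) = 1.3816.

Step 4 — take square root: d = √(1.3816) ≈ 1.1754.

d(x, mu) = √(1.3816) ≈ 1.1754


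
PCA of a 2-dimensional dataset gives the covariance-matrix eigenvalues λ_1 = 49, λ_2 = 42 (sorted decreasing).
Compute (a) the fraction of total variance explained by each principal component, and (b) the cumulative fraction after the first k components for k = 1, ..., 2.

Step 1 — total variance = trace(Sigma) = Σ λ_i = 49 + 42 = 91.

Step 2 — fraction explained by component i = λ_i / Σ λ:
  PC1: 49/91 = 0.5385
  PC2: 42/91 = 0.4615

Step 3 — cumulative fraction after k components = (λ_1 + ... + λ_k) / Σ λ:
  k = 1: 49/91 = 0.5385
  k = 2: (49 + 42)/91 = 91/91 = 1

Summary (fraction, with percent):

explained: PC1 0.5385 (53.85%), PC2 0.4615 (46.15%);  cumulative: 0.5385, 1


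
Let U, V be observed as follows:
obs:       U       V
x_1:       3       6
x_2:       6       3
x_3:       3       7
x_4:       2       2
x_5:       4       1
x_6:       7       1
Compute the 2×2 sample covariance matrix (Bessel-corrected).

Step 1 — column means:
  mean(U) = (3 + 6 + 3 + 2 + 4 + 7) / 6 = 25/6 = 4.1667
  mean(V) = (6 + 3 + 7 + 2 + 1 + 1) / 6 = 20/6 = 3.3333

Step 2 — sample covariance S[i,j] = (1/(n-1)) · Σ_k (x_{k,i} - mean_i) · (x_{k,j} - mean_j), with n-1 = 5.
  S[U,U] = ((-1.1667)·(-1.1667) + (1.8333)·(1.8333) + (-1.1667)·(-1.1667) + (-2.1667)·(-2.1667) + (-0.1667)·(-0.1667) + (2.8333)·(2.8333)) / 5 = 18.8333/5 = 3.7667
  S[U,V] = ((-1.1667)·(2.6667) + (1.8333)·(-0.3333) + (-1.1667)·(3.6667) + (-2.1667)·(-1.3333) + (-0.1667)·(-2.3333) + (2.8333)·(-2.3333)) / 5 = -11.3333/5 = -2.2667
  S[V,V] = ((2.6667)·(2.6667) + (-0.3333)·(-0.3333) + (3.6667)·(3.6667) + (-1.3333)·(-1.3333) + (-2.3333)·(-2.3333) + (-2.3333)·(-2.3333)) / 5 = 33.3333/5 = 6.6667

S is symmetric (S[j,i] = S[i,j]). Assembling:

S = [[3.7667, -2.2667],
 [-2.2667, 6.6667]]


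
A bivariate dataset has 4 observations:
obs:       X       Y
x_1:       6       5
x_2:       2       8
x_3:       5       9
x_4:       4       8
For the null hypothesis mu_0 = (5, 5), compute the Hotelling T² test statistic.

Step 1 — sample mean vector:
  mean(X) = (6 + 2 + 5 + 4) / 4 = 17/4 = 4.25
  mean(Y) = (5 + 8 + 9 + 8) / 4 = 30/4 = 7.5
  x̄ = (4.25, 7.5),  deviation x̄ - mu_0 = (4.25, 7.5) - (5, 5) = (-0.75, 2.5).

Step 2 — sample covariance matrix, S[i,j] = (1/(n-1)) · Σ_k (x_{k,i} - mean_i) · (x_{k,j} - mean_j), divisor n-1 = 3:
  S[X,X] = ((1.75)·(1.75) + (-2.25)·(-2.25) + (0.75)·(0.75) + (-0.25)·(-0.25)) / 3 = 8.75/3 = 2.9167
  S[X,Y] = ((1.75)·(-2.5) + (-2.25)·(0.5) + (0.75)·(1.5) + (-0.25)·(0.5)) / 3 = -4.5/3 = -1.5
  S[Y,Y] = ((-2.5)·(-2.5) + (0.5)·(0.5) + (1.5)·(1.5) + (0.5)·(0.5)) / 3 = 9/3 = 3
  S = [[2.9167, -1.5],
 [-1.5, 3]].

Step 3 — invert S. det(S) = 2.9167·3 - (-1.5)² = 6.5.
  S^{-1} = (1/det) · [[d, -b], [-b, a]] = [[0.4615, 0.2308],
 [0.2308, 0.4487]].

Step 4 — quadratic form (x̄ - mu_0)^T · S^{-1} · (x̄ - mu_0):
  S^{-1} · (x̄ - mu_0) = (0.2308, 0.9487),
  (x̄ - mu_0)^T · [...] = (-0.75)·(0.2308) + (2.5)·(0.9487) = 2.1987.

Step 5 — scale by n: T² = 4 · 2.1987 = 8.7949.

T² ≈ 8.7949


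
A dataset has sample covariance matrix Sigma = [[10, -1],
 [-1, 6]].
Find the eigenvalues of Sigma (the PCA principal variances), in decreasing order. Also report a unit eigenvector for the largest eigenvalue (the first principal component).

Step 1 — characteristic polynomial of 2×2 Sigma:
  det(Sigma - λI) = λ² - trace · λ + det = 0.
  trace = 10 + 6 = 16, det = 10·6 - (-1)² = 59.
Step 2 — discriminant:
  Δ = trace² - 4·det = 256 - 236 = 20.
Step 3 — eigenvalues:
  λ = (trace ± √Δ)/2 = (16 ± 4.4721)/2,
  λ_1 = 10.2361,  λ_2 = 5.7639.

Step 4 — unit eigenvector for λ_1: solve (Sigma - λ_1 I)v = 0. First row:
  (10 - 10.2361)·v_x + (-1)·v_y = 0, i.e. (-0.2361)·v_x + (-1)·v_y = 0,
  so v ∝ (b, λ_1 - a) = (-1, 0.2361); multiply by -1 so the first entry is positive: u = (1, -0.2361).
  ||u|| = √((1)² + (-0.2361)²) = √(1.0557) ≈ 1.0275,
  v_1 = u/||u|| ≈ (0.9732, -0.2298) (||v_1|| = 1).

λ_1 = 10.2361,  λ_2 = 5.7639;  v_1 ≈ (0.9732, -0.2298)


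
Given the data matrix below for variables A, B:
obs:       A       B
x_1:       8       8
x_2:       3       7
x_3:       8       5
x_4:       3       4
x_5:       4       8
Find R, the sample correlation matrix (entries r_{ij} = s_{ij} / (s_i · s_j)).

Step 1 — column means:
  mean(A) = (8 + 3 + 8 + 3 + 4) / 5 = 26/5 = 5.2
  mean(B) = (8 + 7 + 5 + 4 + 8) / 5 = 32/5 = 6.4

Step 2 — sample variances and covariances s[i,j] = (1/(n-1)) · Σ_k (x_{k,i} - mean_i) · (x_{k,j} - mean_j), with n-1 = 4:
  s[A,A] = ((2.8)·(2.8) + (-2.2)·(-2.2) + (2.8)·(2.8) + (-2.2)·(-2.2) + (-1.2)·(-1.2)) / 4 = 26.8/4 = 6.7
  s[A,B] = ((2.8)·(1.6) + (-2.2)·(0.6) + (2.8)·(-1.4) + (-2.2)·(-2.4) + (-1.2)·(1.6)) / 4 = 2.6/4 = 0.65
  s[B,B] = ((1.6)·(1.6) + (0.6)·(0.6) + (-1.4)·(-1.4) + (-2.4)·(-2.4) + (1.6)·(1.6)) / 4 = 13.2/4 = 3.3
  Sample standard deviations s_i = √(s[i,i]):
  s(A) = √(6.7) = 2.5884
  s(B) = √(3.3) = 1.8166

Step 3 — r_{ij} = s_{ij} / (s_i · s_j):
  r[A,A] = 1 (diagonal).
  r[A,B] = 0.65 / (2.5884 · 1.8166) = 0.65 / 4.7021 = 0.1382
  r[B,B] = 1 (diagonal).

R is symmetric with unit diagonal. Assembling:

R = [[1, 0.1382],
 [0.1382, 1]]


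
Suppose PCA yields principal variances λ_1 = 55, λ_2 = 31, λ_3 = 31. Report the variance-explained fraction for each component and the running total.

Step 1 — total variance = trace(Sigma) = Σ λ_i = 55 + 31 + 31 = 117.

Step 2 — fraction explained by component i = λ_i / Σ λ:
  PC1: 55/117 = 0.4701
  PC2: 31/117 = 0.265
  PC3: 31/117 = 0.265

Step 3 — cumulative fraction after k components = (λ_1 + ... + λ_k) / Σ λ:
  k = 1: 55/117 = 0.4701
  k = 2: (55 + 31)/117 = 86/117 = 0.735
  k = 3: (55 + 31 + 31)/117 = 117/117 = 1

Summary (fraction, with percent):

explained: PC1 0.4701 (47.01%), PC2 0.265 (26.5%), PC3 0.265 (26.5%);  cumulative: 0.4701, 0.735, 1


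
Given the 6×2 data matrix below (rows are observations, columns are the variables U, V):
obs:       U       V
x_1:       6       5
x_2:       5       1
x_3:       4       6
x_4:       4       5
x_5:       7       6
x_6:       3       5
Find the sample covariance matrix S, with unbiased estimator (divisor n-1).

Step 1 — column means:
  mean(U) = (6 + 5 + 4 + 4 + 7 + 3) / 6 = 29/6 = 4.8333
  mean(V) = (5 + 1 + 6 + 5 + 6 + 5) / 6 = 28/6 = 4.6667

Step 2 — sample covariance S[i,j] = (1/(n-1)) · Σ_k (x_{k,i} - mean_i) · (x_{k,j} - mean_j), with n-1 = 5.
  S[U,U] = ((1.1667)·(1.1667) + (0.1667)·(0.1667) + (-0.8333)·(-0.8333) + (-0.8333)·(-0.8333) + (2.1667)·(2.1667) + (-1.8333)·(-1.8333)) / 5 = 10.8333/5 = 2.1667
  S[U,V] = ((1.1667)·(0.3333) + (0.1667)·(-3.6667) + (-0.8333)·(1.3333) + (-0.8333)·(0.3333) + (2.1667)·(1.3333) + (-1.8333)·(0.3333)) / 5 = 0.6667/5 = 0.1333
  S[V,V] = ((0.3333)·(0.3333) + (-3.6667)·(-3.6667) + (1.3333)·(1.3333) + (0.3333)·(0.3333) + (1.3333)·(1.3333) + (0.3333)·(0.3333)) / 5 = 17.3333/5 = 3.4667

S is symmetric (S[j,i] = S[i,j]). Assembling:

S = [[2.1667, 0.1333],
 [0.1333, 3.4667]]


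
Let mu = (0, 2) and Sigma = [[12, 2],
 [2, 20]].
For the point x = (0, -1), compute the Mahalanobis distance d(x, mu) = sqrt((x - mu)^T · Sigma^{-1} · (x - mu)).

Step 1 — centre the observation: (x - mu) = (0, -3).

Step 2 — invert Sigma. det(Sigma) = 12·20 - (2)² = 236.
  Sigma^{-1} = (1/det) · [[d, -b], [-b, a]] = [[0.0847, -0.0085],
 [-0.0085, 0.0508]].

Step 3 — form the quadratic (x - mu)^T · Sigma^{-1} · (x - mu):
  Sigma^{-1} · (x - mu) = (0.0254, -0.1525).
  (x - mu)^T · [Sigma^{-1} · (x - mu)] = (0)·(0.0254) + (-3)·(-0.1525) = 0.4576.

Step 4 — take square root: d = √(0.4576) ≈ 0.6765.

d(x, mu) = √(0.4576) ≈ 0.6765


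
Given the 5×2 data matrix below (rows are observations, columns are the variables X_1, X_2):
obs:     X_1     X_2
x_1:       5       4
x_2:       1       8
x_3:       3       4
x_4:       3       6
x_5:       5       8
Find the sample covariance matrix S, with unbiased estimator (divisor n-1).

Step 1 — column means:
  mean(X_1) = (5 + 1 + 3 + 3 + 5) / 5 = 17/5 = 3.4
  mean(X_2) = (4 + 8 + 4 + 6 + 8) / 5 = 30/5 = 6

Step 2 — sample covariance S[i,j] = (1/(n-1)) · Σ_k (x_{k,i} - mean_i) · (x_{k,j} - mean_j), with n-1 = 4.
  S[X_1,X_1] = ((1.6)·(1.6) + (-2.4)·(-2.4) + (-0.4)·(-0.4) + (-0.4)·(-0.4) + (1.6)·(1.6)) / 4 = 11.2/4 = 2.8
  S[X_1,X_2] = ((1.6)·(-2) + (-2.4)·(2) + (-0.4)·(-2) + (-0.4)·(0) + (1.6)·(2)) / 4 = -4/4 = -1
  S[X_2,X_2] = ((-2)·(-2) + (2)·(2) + (-2)·(-2) + (0)·(0) + (2)·(2)) / 4 = 16/4 = 4

S is symmetric (S[j,i] = S[i,j]). Assembling:

S = [[2.8, -1],
 [-1, 4]]


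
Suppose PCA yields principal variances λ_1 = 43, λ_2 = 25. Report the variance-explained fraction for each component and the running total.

Step 1 — total variance = trace(Sigma) = Σ λ_i = 43 + 25 = 68.

Step 2 — fraction explained by component i = λ_i / Σ λ:
  PC1: 43/68 = 0.6324
  PC2: 25/68 = 0.3676

Step 3 — cumulative fraction after k components = (λ_1 + ... + λ_k) / Σ λ:
  k = 1: 43/68 = 0.6324
  k = 2: (43 + 25)/68 = 68/68 = 1

Summary (fraction, with percent):

explained: PC1 0.6324 (63.24%), PC2 0.3676 (36.76%);  cumulative: 0.6324, 1


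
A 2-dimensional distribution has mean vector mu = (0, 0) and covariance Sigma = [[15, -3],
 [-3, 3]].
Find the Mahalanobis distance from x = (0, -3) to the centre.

Step 1 — centre the observation: (x - mu) = (0, -3).

Step 2 — invert Sigma. det(Sigma) = 15·3 - (-3)² = 36.
  Sigma^{-1} = (1/det) · [[d, -b], [-b, a]] = [[0.0833, 0.0833],
 [0.0833, 0.4167]].

Step 3 — form the quadratic (x - mu)^T · Sigma^{-1} · (x - mu):
  Sigma^{-1} · (x - mu) = (-0.25, -1.25).
  (x - mu)^T · [Sigma^{-1} · (x - mu)] = (0)·(-0.25) + (-3)·(-1.25) = 3.75.

Step 4 — take square root: d = √(3.75) ≈ 1.9365.

d(x, mu) = √(3.75) ≈ 1.9365


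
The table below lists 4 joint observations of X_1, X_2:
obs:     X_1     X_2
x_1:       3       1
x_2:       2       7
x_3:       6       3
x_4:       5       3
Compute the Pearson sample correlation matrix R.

Step 1 — column means:
  mean(X_1) = (3 + 2 + 6 + 5) / 4 = 16/4 = 4
  mean(X_2) = (1 + 7 + 3 + 3) / 4 = 14/4 = 3.5

Step 2 — sample variances and covariances s[i,j] = (1/(n-1)) · Σ_k (x_{k,i} - mean_i) · (x_{k,j} - mean_j), with n-1 = 3:
  s[X_1,X_1] = ((-1)·(-1) + (-2)·(-2) + (2)·(2) + (1)·(1)) / 3 = 10/3 = 3.3333
  s[X_1,X_2] = ((-1)·(-2.5) + (-2)·(3.5) + (2)·(-0.5) + (1)·(-0.5)) / 3 = -6/3 = -2
  s[X_2,X_2] = ((-2.5)·(-2.5) + (3.5)·(3.5) + (-0.5)·(-0.5) + (-0.5)·(-0.5)) / 3 = 19/3 = 6.3333
  Sample standard deviations s_i = √(s[i,i]):
  s(X_1) = √(3.3333) = 1.8257
  s(X_2) = √(6.3333) = 2.5166

Step 3 — r_{ij} = s_{ij} / (s_i · s_j):
  r[X_1,X_1] = 1 (diagonal).
  r[X_1,X_2] = -2 / (1.8257 · 2.5166) = -2 / 4.5947 = -0.4353
  r[X_2,X_2] = 1 (diagonal).

R is symmetric with unit diagonal. Assembling:

R = [[1, -0.4353],
 [-0.4353, 1]]


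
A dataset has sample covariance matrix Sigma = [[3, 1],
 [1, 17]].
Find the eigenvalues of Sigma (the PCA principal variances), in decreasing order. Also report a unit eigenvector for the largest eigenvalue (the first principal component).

Step 1 — characteristic polynomial of 2×2 Sigma:
  det(Sigma - λI) = λ² - trace · λ + det = 0.
  trace = 3 + 17 = 20, det = 3·17 - (1)² = 50.
Step 2 — discriminant:
  Δ = trace² - 4·det = 400 - 200 = 200.
Step 3 — eigenvalues:
  λ = (trace ± √Δ)/2 = (20 ± 14.1421)/2,
  λ_1 = 17.0711,  λ_2 = 2.9289.

Step 4 — unit eigenvector for λ_1: solve (Sigma - λ_1 I)v = 0. First row:
  (3 - 17.0711)·v_x + (1)·v_y = 0, i.e. (-14.0711)·v_x + (1)·v_y = 0,
  so v ∝ (b, λ_1 - a) = (1, 14.0711) = u.
  ||u|| = √((1)² + (14.0711)²) = √(198.9949) ≈ 14.1066,
  v_1 = u/||u|| ≈ (0.0709, 0.9975) (||v_1|| = 1).

λ_1 = 17.0711,  λ_2 = 2.9289;  v_1 ≈ (0.0709, 0.9975)


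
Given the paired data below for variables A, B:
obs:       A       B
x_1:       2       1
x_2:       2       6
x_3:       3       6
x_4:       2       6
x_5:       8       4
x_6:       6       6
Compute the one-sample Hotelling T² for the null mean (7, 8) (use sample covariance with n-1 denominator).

Step 1 — sample mean vector:
  mean(A) = (2 + 2 + 3 + 2 + 8 + 6) / 6 = 23/6 = 3.8333
  mean(B) = (1 + 6 + 6 + 6 + 4 + 6) / 6 = 29/6 = 4.8333
  x̄ = (3.8333, 4.8333),  deviation x̄ - mu_0 = (3.8333, 4.8333) - (7, 8) = (-3.1667, -3.1667).

Step 2 — sample covariance matrix, S[i,j] = (1/(n-1)) · Σ_k (x_{k,i} - mean_i) · (x_{k,j} - mean_j), divisor n-1 = 5:
  S[A,A] = ((-1.8333)·(-1.8333) + (-1.8333)·(-1.8333) + (-0.8333)·(-0.8333) + (-1.8333)·(-1.8333) + (4.1667)·(4.1667) + (2.1667)·(2.1667)) / 5 = 32.8333/5 = 6.5667
  S[A,B] = ((-1.8333)·(-3.8333) + (-1.8333)·(1.1667) + (-0.8333)·(1.1667) + (-1.8333)·(1.1667) + (4.1667)·(-0.8333) + (2.1667)·(1.1667)) / 5 = 0.8333/5 = 0.1667
  S[B,B] = ((-3.8333)·(-3.8333) + (1.1667)·(1.1667) + (1.1667)·(1.1667) + (1.1667)·(1.1667) + (-0.8333)·(-0.8333) + (1.1667)·(1.1667)) / 5 = 20.8333/5 = 4.1667
  S = [[6.5667, 0.1667],
 [0.1667, 4.1667]].

Step 3 — invert S. det(S) = 6.5667·4.1667 - (0.1667)² = 27.3333.
  S^{-1} = (1/det) · [[d, -b], [-b, a]] = [[0.1524, -0.0061],
 [-0.0061, 0.2402]].

Step 4 — quadratic form (x̄ - mu_0)^T · S^{-1} · (x̄ - mu_0):
  S^{-1} · (x̄ - mu_0) = (-0.4634, -0.7415),
  (x̄ - mu_0)^T · [...] = (-3.1667)·(-0.4634) + (-3.1667)·(-0.7415) = 3.8154.

Step 5 — scale by n: T² = 6 · 3.8154 = 22.8927.

T² ≈ 22.8927


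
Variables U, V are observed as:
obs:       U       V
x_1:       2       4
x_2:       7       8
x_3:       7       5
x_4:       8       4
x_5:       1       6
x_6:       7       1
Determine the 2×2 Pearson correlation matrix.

Step 1 — column means:
  mean(U) = (2 + 7 + 7 + 8 + 1 + 7) / 6 = 32/6 = 5.3333
  mean(V) = (4 + 8 + 5 + 4 + 6 + 1) / 6 = 28/6 = 4.6667

Step 2 — sample variances and covariances s[i,j] = (1/(n-1)) · Σ_k (x_{k,i} - mean_i) · (x_{k,j} - mean_j), with n-1 = 5:
  s[U,U] = ((-3.3333)·(-3.3333) + (1.6667)·(1.6667) + (1.6667)·(1.6667) + (2.6667)·(2.6667) + (-4.3333)·(-4.3333) + (1.6667)·(1.6667)) / 5 = 45.3333/5 = 9.0667
  s[U,V] = ((-3.3333)·(-0.6667) + (1.6667)·(3.3333) + (1.6667)·(0.3333) + (2.6667)·(-0.6667) + (-4.3333)·(1.3333) + (1.6667)·(-3.6667)) / 5 = -5.3333/5 = -1.0667
  s[V,V] = ((-0.6667)·(-0.6667) + (3.3333)·(3.3333) + (0.3333)·(0.3333) + (-0.6667)·(-0.6667) + (1.3333)·(1.3333) + (-3.6667)·(-3.6667)) / 5 = 27.3333/5 = 5.4667
  Sample standard deviations s_i = √(s[i,i]):
  s(U) = √(9.0667) = 3.0111
  s(V) = √(5.4667) = 2.3381

Step 3 — r_{ij} = s_{ij} / (s_i · s_j):
  r[U,U] = 1 (diagonal).
  r[U,V] = -1.0667 / (3.0111 · 2.3381) = -1.0667 / 7.0402 = -0.1515
  r[V,V] = 1 (diagonal).

R is symmetric with unit diagonal. Assembling:

R = [[1, -0.1515],
 [-0.1515, 1]]


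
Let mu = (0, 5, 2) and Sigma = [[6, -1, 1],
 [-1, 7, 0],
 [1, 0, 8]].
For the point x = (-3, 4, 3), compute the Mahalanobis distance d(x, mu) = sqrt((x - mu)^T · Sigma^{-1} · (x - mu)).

Step 1 — centre the observation: (x - mu) = (-3, -1, 1).

Step 2 — invert Sigma (cofactor / det for 3×3, or solve directly):
  Sigma^{-1} = [[0.1745, 0.0249, -0.0218],
 [0.0249, 0.1464, -0.0031],
 [-0.0218, -0.0031, 0.1277]].

Step 3 — form the quadratic (x - mu)^T · Sigma^{-1} · (x - mu):
  Sigma^{-1} · (x - mu) = (-0.5701, -0.2243, 0.1963).
  (x - mu)^T · [Sigma^{-1} · (x - mu)] = (-3)·(-0.5701) + (-1)·(-0.2243) + (1)·(0.1963) = 2.1308.

Step 4 — take square root: d = √(2.1308) ≈ 1.4597.

d(x, mu) = √(2.1308) ≈ 1.4597


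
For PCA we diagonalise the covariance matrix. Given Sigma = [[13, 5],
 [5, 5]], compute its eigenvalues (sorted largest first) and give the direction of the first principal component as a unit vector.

Step 1 — characteristic polynomial of 2×2 Sigma:
  det(Sigma - λI) = λ² - trace · λ + det = 0.
  trace = 13 + 5 = 18, det = 13·5 - (5)² = 40.
Step 2 — discriminant:
  Δ = trace² - 4·det = 324 - 160 = 164.
Step 3 — eigenvalues:
  λ = (trace ± √Δ)/2 = (18 ± 12.8062)/2,
  λ_1 = 15.4031,  λ_2 = 2.5969.

Step 4 — unit eigenvector for λ_1: solve (Sigma - λ_1 I)v = 0. First row:
  (13 - 15.4031)·v_x + (5)·v_y = 0, i.e. (-2.4031)·v_x + (5)·v_y = 0,
  so v ∝ (b, λ_1 - a) = (5, 2.4031) = u.
  ||u|| = √((5)² + (2.4031)²) = √(30.775) ≈ 5.5475,
  v_1 = u/||u|| ≈ (0.9013, 0.4332) (||v_1|| = 1).

λ_1 = 15.4031,  λ_2 = 2.5969;  v_1 ≈ (0.9013, 0.4332)


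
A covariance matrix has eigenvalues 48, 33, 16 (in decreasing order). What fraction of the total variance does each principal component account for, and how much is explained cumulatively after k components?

Step 1 — total variance = trace(Sigma) = Σ λ_i = 48 + 33 + 16 = 97.

Step 2 — fraction explained by component i = λ_i / Σ λ:
  PC1: 48/97 = 0.4948
  PC2: 33/97 = 0.3402
  PC3: 16/97 = 0.1649

Step 3 — cumulative fraction after k components = (λ_1 + ... + λ_k) / Σ λ:
  k = 1: 48/97 = 0.4948
  k = 2: (48 + 33)/97 = 81/97 = 0.8351
  k = 3: (48 + 33 + 16)/97 = 97/97 = 1

Summary (fraction, with percent):

explained: PC1 0.4948 (49.48%), PC2 0.3402 (34.02%), PC3 0.1649 (16.49%);  cumulative: 0.4948, 0.8351, 1


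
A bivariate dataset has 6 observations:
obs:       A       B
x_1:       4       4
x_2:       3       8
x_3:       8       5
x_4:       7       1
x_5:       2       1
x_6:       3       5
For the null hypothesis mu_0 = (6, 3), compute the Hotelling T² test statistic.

Step 1 — sample mean vector:
  mean(A) = (4 + 3 + 8 + 7 + 2 + 3) / 6 = 27/6 = 4.5
  mean(B) = (4 + 8 + 5 + 1 + 1 + 5) / 6 = 24/6 = 4
  x̄ = (4.5, 4),  deviation x̄ - mu_0 = (4.5, 4) - (6, 3) = (-1.5, 1).

Step 2 — sample covariance matrix, S[i,j] = (1/(n-1)) · Σ_k (x_{k,i} - mean_i) · (x_{k,j} - mean_j), divisor n-1 = 5:
  S[A,A] = ((-0.5)·(-0.5) + (-1.5)·(-1.5) + (3.5)·(3.5) + (2.5)·(2.5) + (-2.5)·(-2.5) + (-1.5)·(-1.5)) / 5 = 29.5/5 = 5.9
  S[A,B] = ((-0.5)·(0) + (-1.5)·(4) + (3.5)·(1) + (2.5)·(-3) + (-2.5)·(-3) + (-1.5)·(1)) / 5 = -4/5 = -0.8
  S[B,B] = ((0)·(0) + (4)·(4) + (1)·(1) + (-3)·(-3) + (-3)·(-3) + (1)·(1)) / 5 = 36/5 = 7.2
  S = [[5.9, -0.8],
 [-0.8, 7.2]].

Step 3 — invert S. det(S) = 5.9·7.2 - (-0.8)² = 41.84.
  S^{-1} = (1/det) · [[d, -b], [-b, a]] = [[0.1721, 0.0191],
 [0.0191, 0.141]].

Step 4 — quadratic form (x̄ - mu_0)^T · S^{-1} · (x̄ - mu_0):
  S^{-1} · (x̄ - mu_0) = (-0.239, 0.1123),
  (x̄ - mu_0)^T · [...] = (-1.5)·(-0.239) + (1)·(0.1123) = 0.4708.

Step 5 — scale by n: T² = 6 · 0.4708 = 2.825.

T² ≈ 2.825


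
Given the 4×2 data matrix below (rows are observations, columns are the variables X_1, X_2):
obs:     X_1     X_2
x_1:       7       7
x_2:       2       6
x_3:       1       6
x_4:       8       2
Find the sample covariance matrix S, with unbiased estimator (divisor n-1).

Step 1 — column means:
  mean(X_1) = (7 + 2 + 1 + 8) / 4 = 18/4 = 4.5
  mean(X_2) = (7 + 6 + 6 + 2) / 4 = 21/4 = 5.25

Step 2 — sample covariance S[i,j] = (1/(n-1)) · Σ_k (x_{k,i} - mean_i) · (x_{k,j} - mean_j), with n-1 = 3.
  S[X_1,X_1] = ((2.5)·(2.5) + (-2.5)·(-2.5) + (-3.5)·(-3.5) + (3.5)·(3.5)) / 3 = 37/3 = 12.3333
  S[X_1,X_2] = ((2.5)·(1.75) + (-2.5)·(0.75) + (-3.5)·(0.75) + (3.5)·(-3.25)) / 3 = -11.5/3 = -3.8333
  S[X_2,X_2] = ((1.75)·(1.75) + (0.75)·(0.75) + (0.75)·(0.75) + (-3.25)·(-3.25)) / 3 = 14.75/3 = 4.9167

S is symmetric (S[j,i] = S[i,j]). Assembling:

S = [[12.3333, -3.8333],
 [-3.8333, 4.9167]]


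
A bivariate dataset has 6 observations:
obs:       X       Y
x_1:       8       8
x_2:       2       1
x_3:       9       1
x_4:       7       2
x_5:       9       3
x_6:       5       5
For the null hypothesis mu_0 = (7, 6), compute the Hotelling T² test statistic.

Step 1 — sample mean vector:
  mean(X) = (8 + 2 + 9 + 7 + 9 + 5) / 6 = 40/6 = 6.6667
  mean(Y) = (8 + 1 + 1 + 2 + 3 + 5) / 6 = 20/6 = 3.3333
  x̄ = (6.6667, 3.3333),  deviation x̄ - mu_0 = (6.6667, 3.3333) - (7, 6) = (-0.3333, -2.6667).

Step 2 — sample covariance matrix, S[i,j] = (1/(n-1)) · Σ_k (x_{k,i} - mean_i) · (x_{k,j} - mean_j), divisor n-1 = 5:
  S[X,X] = ((1.3333)·(1.3333) + (-4.6667)·(-4.6667) + (2.3333)·(2.3333) + (0.3333)·(0.3333) + (2.3333)·(2.3333) + (-1.6667)·(-1.6667)) / 5 = 37.3333/5 = 7.4667
  S[X,Y] = ((1.3333)·(4.6667) + (-4.6667)·(-2.3333) + (2.3333)·(-2.3333) + (0.3333)·(-1.3333) + (2.3333)·(-0.3333) + (-1.6667)·(1.6667)) / 5 = 7.6667/5 = 1.5333
  S[Y,Y] = ((4.6667)·(4.6667) + (-2.3333)·(-2.3333) + (-2.3333)·(-2.3333) + (-1.3333)·(-1.3333) + (-0.3333)·(-0.3333) + (1.6667)·(1.6667)) / 5 = 37.3333/5 = 7.4667
  S = [[7.4667, 1.5333],
 [1.5333, 7.4667]].

Step 3 — invert S. det(S) = 7.4667·7.4667 - (1.5333)² = 53.4.
  S^{-1} = (1/det) · [[d, -b], [-b, a]] = [[0.1398, -0.0287],
 [-0.0287, 0.1398]].

Step 4 — quadratic form (x̄ - mu_0)^T · S^{-1} · (x̄ - mu_0):
  S^{-1} · (x̄ - mu_0) = (0.03, -0.3633),
  (x̄ - mu_0)^T · [...] = (-0.3333)·(0.03) + (-2.6667)·(-0.3633) = 0.9588.

Step 5 — scale by n: T² = 6 · 0.9588 = 5.7528.

T² ≈ 5.7528


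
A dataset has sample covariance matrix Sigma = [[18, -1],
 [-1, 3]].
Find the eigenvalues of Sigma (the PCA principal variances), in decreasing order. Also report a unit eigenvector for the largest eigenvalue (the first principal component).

Step 1 — characteristic polynomial of 2×2 Sigma:
  det(Sigma - λI) = λ² - trace · λ + det = 0.
  trace = 18 + 3 = 21, det = 18·3 - (-1)² = 53.
Step 2 — discriminant:
  Δ = trace² - 4·det = 441 - 212 = 229.
Step 3 — eigenvalues:
  λ = (trace ± √Δ)/2 = (21 ± 15.1327)/2,
  λ_1 = 18.0664,  λ_2 = 2.9336.

Step 4 — unit eigenvector for λ_1: solve (Sigma - λ_1 I)v = 0. First row:
  (18 - 18.0664)·v_x + (-1)·v_y = 0, i.e. (-0.0664)·v_x + (-1)·v_y = 0,
  so v ∝ (b, λ_1 - a) = (-1, 0.0664); multiply by -1 so the first entry is positive: u = (1, -0.0664).
  ||u|| = √((1)² + (-0.0664)²) = √(1.0044) ≈ 1.0022,
  v_1 = u/||u|| ≈ (0.9978, -0.0662) (||v_1|| = 1).

λ_1 = 18.0664,  λ_2 = 2.9336;  v_1 ≈ (0.9978, -0.0662)


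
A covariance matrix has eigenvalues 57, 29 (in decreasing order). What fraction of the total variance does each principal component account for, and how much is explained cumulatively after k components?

Step 1 — total variance = trace(Sigma) = Σ λ_i = 57 + 29 = 86.

Step 2 — fraction explained by component i = λ_i / Σ λ:
  PC1: 57/86 = 0.6628
  PC2: 29/86 = 0.3372

Step 3 — cumulative fraction after k components = (λ_1 + ... + λ_k) / Σ λ:
  k = 1: 57/86 = 0.6628
  k = 2: (57 + 29)/86 = 86/86 = 1

Summary (fraction, with percent):

explained: PC1 0.6628 (66.28%), PC2 0.3372 (33.72%);  cumulative: 0.6628, 1


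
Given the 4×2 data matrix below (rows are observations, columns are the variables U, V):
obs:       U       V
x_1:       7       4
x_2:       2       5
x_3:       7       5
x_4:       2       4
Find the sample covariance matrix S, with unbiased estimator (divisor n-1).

Step 1 — column means:
  mean(U) = (7 + 2 + 7 + 2) / 4 = 18/4 = 4.5
  mean(V) = (4 + 5 + 5 + 4) / 4 = 18/4 = 4.5

Step 2 — sample covariance S[i,j] = (1/(n-1)) · Σ_k (x_{k,i} - mean_i) · (x_{k,j} - mean_j), with n-1 = 3.
  S[U,U] = ((2.5)·(2.5) + (-2.5)·(-2.5) + (2.5)·(2.5) + (-2.5)·(-2.5)) / 3 = 25/3 = 8.3333
  S[U,V] = ((2.5)·(-0.5) + (-2.5)·(0.5) + (2.5)·(0.5) + (-2.5)·(-0.5)) / 3 = 0/3 = 0
  S[V,V] = ((-0.5)·(-0.5) + (0.5)·(0.5) + (0.5)·(0.5) + (-0.5)·(-0.5)) / 3 = 1/3 = 0.3333

S is symmetric (S[j,i] = S[i,j]). Assembling:

S = [[8.3333, 0],
 [0, 0.3333]]


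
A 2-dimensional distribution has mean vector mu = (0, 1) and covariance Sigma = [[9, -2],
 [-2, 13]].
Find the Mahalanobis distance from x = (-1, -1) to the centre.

Step 1 — centre the observation: (x - mu) = (-1, -2).

Step 2 — invert Sigma. det(Sigma) = 9·13 - (-2)² = 113.
  Sigma^{-1} = (1/det) · [[d, -b], [-b, a]] = [[0.115, 0.0177],
 [0.0177, 0.0796]].

Step 3 — form the quadratic (x - mu)^T · Sigma^{-1} · (x - mu):
  Sigma^{-1} · (x - mu) = (-0.1504, -0.177).
  (x - mu)^T · [Sigma^{-1} · (x - mu)] = (-1)·(-0.1504) + (-2)·(-0.177) = 0.5044.

Step 4 — take square root: d = √(0.5044) ≈ 0.7102.

d(x, mu) = √(0.5044) ≈ 0.7102


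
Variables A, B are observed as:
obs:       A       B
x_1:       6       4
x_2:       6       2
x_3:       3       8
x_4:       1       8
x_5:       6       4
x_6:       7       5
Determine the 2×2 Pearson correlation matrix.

Step 1 — column means:
  mean(A) = (6 + 6 + 3 + 1 + 6 + 7) / 6 = 29/6 = 4.8333
  mean(B) = (4 + 2 + 8 + 8 + 4 + 5) / 6 = 31/6 = 5.1667

Step 2 — sample variances and covariances s[i,j] = (1/(n-1)) · Σ_k (x_{k,i} - mean_i) · (x_{k,j} - mean_j), with n-1 = 5:
  s[A,A] = ((1.1667)·(1.1667) + (1.1667)·(1.1667) + (-1.8333)·(-1.8333) + (-3.8333)·(-3.8333) + (1.1667)·(1.1667) + (2.1667)·(2.1667)) / 5 = 26.8333/5 = 5.3667
  s[A,B] = ((1.1667)·(-1.1667) + (1.1667)·(-3.1667) + (-1.8333)·(2.8333) + (-3.8333)·(2.8333) + (1.1667)·(-1.1667) + (2.1667)·(-0.1667)) / 5 = -22.8333/5 = -4.5667
  s[B,B] = ((-1.1667)·(-1.1667) + (-3.1667)·(-3.1667) + (2.8333)·(2.8333) + (2.8333)·(2.8333) + (-1.1667)·(-1.1667) + (-0.1667)·(-0.1667)) / 5 = 28.8333/5 = 5.7667
  Sample standard deviations s_i = √(s[i,i]):
  s(A) = √(5.3667) = 2.3166
  s(B) = √(5.7667) = 2.4014

Step 3 — r_{ij} = s_{ij} / (s_i · s_j):
  r[A,A] = 1 (diagonal).
  r[A,B] = -4.5667 / (2.3166 · 2.4014) = -4.5667 / 5.5631 = -0.8209
  r[B,B] = 1 (diagonal).

R is symmetric with unit diagonal. Assembling:

R = [[1, -0.8209],
 [-0.8209, 1]]


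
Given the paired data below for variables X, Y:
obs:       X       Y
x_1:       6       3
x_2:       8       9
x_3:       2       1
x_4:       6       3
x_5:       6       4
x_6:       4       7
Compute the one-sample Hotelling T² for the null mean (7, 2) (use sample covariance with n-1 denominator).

Step 1 — sample mean vector:
  mean(X) = (6 + 8 + 2 + 6 + 6 + 4) / 6 = 32/6 = 5.3333
  mean(Y) = (3 + 9 + 1 + 3 + 4 + 7) / 6 = 27/6 = 4.5
  x̄ = (5.3333, 4.5),  deviation x̄ - mu_0 = (5.3333, 4.5) - (7, 2) = (-1.6667, 2.5).

Step 2 — sample covariance matrix, S[i,j] = (1/(n-1)) · Σ_k (x_{k,i} - mean_i) · (x_{k,j} - mean_j), divisor n-1 = 5:
  S[X,X] = ((0.6667)·(0.6667) + (2.6667)·(2.6667) + (-3.3333)·(-3.3333) + (0.6667)·(0.6667) + (0.6667)·(0.6667) + (-1.3333)·(-1.3333)) / 5 = 21.3333/5 = 4.2667
  S[X,Y] = ((0.6667)·(-1.5) + (2.6667)·(4.5) + (-3.3333)·(-3.5) + (0.6667)·(-1.5) + (0.6667)·(-0.5) + (-1.3333)·(2.5)) / 5 = 18/5 = 3.6
  S[Y,Y] = ((-1.5)·(-1.5) + (4.5)·(4.5) + (-3.5)·(-3.5) + (-1.5)·(-1.5) + (-0.5)·(-0.5) + (2.5)·(2.5)) / 5 = 43.5/5 = 8.7
  S = [[4.2667, 3.6],
 [3.6, 8.7]].

Step 3 — invert S. det(S) = 4.2667·8.7 - (3.6)² = 24.16.
  S^{-1} = (1/det) · [[d, -b], [-b, a]] = [[0.3601, -0.149],
 [-0.149, 0.1766]].

Step 4 — quadratic form (x̄ - mu_0)^T · S^{-1} · (x̄ - mu_0):
  S^{-1} · (x̄ - mu_0) = (-0.9727, 0.6898),
  (x̄ - mu_0)^T · [...] = (-1.6667)·(-0.9727) + (2.5)·(0.6898) = 3.3458.

Step 5 — scale by n: T² = 6 · 3.3458 = 20.0745.

T² ≈ 20.0745


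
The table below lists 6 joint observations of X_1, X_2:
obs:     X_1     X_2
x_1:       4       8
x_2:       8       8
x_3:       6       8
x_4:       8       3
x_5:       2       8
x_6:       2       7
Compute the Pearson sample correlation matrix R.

Step 1 — column means:
  mean(X_1) = (4 + 8 + 6 + 8 + 2 + 2) / 6 = 30/6 = 5
  mean(X_2) = (8 + 8 + 8 + 3 + 8 + 7) / 6 = 42/6 = 7

Step 2 — sample variances and covariances s[i,j] = (1/(n-1)) · Σ_k (x_{k,i} - mean_i) · (x_{k,j} - mean_j), with n-1 = 5:
  s[X_1,X_1] = ((-1)·(-1) + (3)·(3) + (1)·(1) + (3)·(3) + (-3)·(-3) + (-3)·(-3)) / 5 = 38/5 = 7.6
  s[X_1,X_2] = ((-1)·(1) + (3)·(1) + (1)·(1) + (3)·(-4) + (-3)·(1) + (-3)·(0)) / 5 = -12/5 = -2.4
  s[X_2,X_2] = ((1)·(1) + (1)·(1) + (1)·(1) + (-4)·(-4) + (1)·(1) + (0)·(0)) / 5 = 20/5 = 4
  Sample standard deviations s_i = √(s[i,i]):
  s(X_1) = √(7.6) = 2.7568
  s(X_2) = √(4) = 2

Step 3 — r_{ij} = s_{ij} / (s_i · s_j):
  r[X_1,X_1] = 1 (diagonal).
  r[X_1,X_2] = -2.4 / (2.7568 · 2) = -2.4 / 5.5136 = -0.4353
  r[X_2,X_2] = 1 (diagonal).

R is symmetric with unit diagonal. Assembling:

R = [[1, -0.4353],
 [-0.4353, 1]]


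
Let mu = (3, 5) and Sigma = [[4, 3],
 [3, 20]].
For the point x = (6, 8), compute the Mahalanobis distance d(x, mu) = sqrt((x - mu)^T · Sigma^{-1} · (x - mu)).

Step 1 — centre the observation: (x - mu) = (3, 3).

Step 2 — invert Sigma. det(Sigma) = 4·20 - (3)² = 71.
  Sigma^{-1} = (1/det) · [[d, -b], [-b, a]] = [[0.2817, -0.0423],
 [-0.0423, 0.0563]].

Step 3 — form the quadratic (x - mu)^T · Sigma^{-1} · (x - mu):
  Sigma^{-1} · (x - mu) = (0.7183, 0.0423).
  (x - mu)^T · [Sigma^{-1} · (x - mu)] = (3)·(0.7183) + (3)·(0.0423) = 2.2817.

Step 4 — take square root: d = √(2.2817) ≈ 1.5105.

d(x, mu) = √(2.2817) ≈ 1.5105


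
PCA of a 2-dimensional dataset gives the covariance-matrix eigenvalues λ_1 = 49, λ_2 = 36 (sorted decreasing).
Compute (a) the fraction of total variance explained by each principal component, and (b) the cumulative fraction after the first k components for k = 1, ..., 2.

Step 1 — total variance = trace(Sigma) = Σ λ_i = 49 + 36 = 85.

Step 2 — fraction explained by component i = λ_i / Σ λ:
  PC1: 49/85 = 0.5765
  PC2: 36/85 = 0.4235

Step 3 — cumulative fraction after k components = (λ_1 + ... + λ_k) / Σ λ:
  k = 1: 49/85 = 0.5765
  k = 2: (49 + 36)/85 = 85/85 = 1

Summary (fraction, with percent):

explained: PC1 0.5765 (57.65%), PC2 0.4235 (42.35%);  cumulative: 0.5765, 1


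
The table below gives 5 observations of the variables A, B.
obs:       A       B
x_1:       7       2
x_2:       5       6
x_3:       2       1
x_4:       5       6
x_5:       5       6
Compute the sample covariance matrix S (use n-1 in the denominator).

Step 1 — column means:
  mean(A) = (7 + 5 + 2 + 5 + 5) / 5 = 24/5 = 4.8
  mean(B) = (2 + 6 + 1 + 6 + 6) / 5 = 21/5 = 4.2

Step 2 — sample covariance S[i,j] = (1/(n-1)) · Σ_k (x_{k,i} - mean_i) · (x_{k,j} - mean_j), with n-1 = 4.
  S[A,A] = ((2.2)·(2.2) + (0.2)·(0.2) + (-2.8)·(-2.8) + (0.2)·(0.2) + (0.2)·(0.2)) / 4 = 12.8/4 = 3.2
  S[A,B] = ((2.2)·(-2.2) + (0.2)·(1.8) + (-2.8)·(-3.2) + (0.2)·(1.8) + (0.2)·(1.8)) / 4 = 5.2/4 = 1.3
  S[B,B] = ((-2.2)·(-2.2) + (1.8)·(1.8) + (-3.2)·(-3.2) + (1.8)·(1.8) + (1.8)·(1.8)) / 4 = 24.8/4 = 6.2

S is symmetric (S[j,i] = S[i,j]). Assembling:

S = [[3.2, 1.3],
 [1.3, 6.2]]


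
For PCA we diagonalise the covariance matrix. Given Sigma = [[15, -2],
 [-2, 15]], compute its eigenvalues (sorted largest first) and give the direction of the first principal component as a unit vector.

Step 1 — characteristic polynomial of 2×2 Sigma:
  det(Sigma - λI) = λ² - trace · λ + det = 0.
  trace = 15 + 15 = 30, det = 15·15 - (-2)² = 221.
Step 2 — discriminant:
  Δ = trace² - 4·det = 900 - 884 = 16.
Step 3 — eigenvalues:
  λ = (trace ± √Δ)/2 = (30 ± 4)/2,
  λ_1 = 17,  λ_2 = 13.

Step 4 — unit eigenvector for λ_1: solve (Sigma - λ_1 I)v = 0. First row:
  (15 - 17)·v_x + (-2)·v_y = 0, i.e. (-2)·v_x + (-2)·v_y = 0,
  so v ∝ (b, λ_1 - a) = (-2, 2); multiply by -1 so the first entry is positive: u = (2, -2).
  ||u|| = √((2)² + (-2)²) = √(8) ≈ 2.8284,
  v_1 = u/||u|| ≈ (0.7071, -0.7071) (||v_1|| = 1).

λ_1 = 17,  λ_2 = 13;  v_1 ≈ (0.7071, -0.7071)


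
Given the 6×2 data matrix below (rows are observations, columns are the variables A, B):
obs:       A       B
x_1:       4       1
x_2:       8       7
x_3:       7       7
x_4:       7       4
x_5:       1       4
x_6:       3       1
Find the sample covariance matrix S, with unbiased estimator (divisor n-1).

Step 1 — column means:
  mean(A) = (4 + 8 + 7 + 7 + 1 + 3) / 6 = 30/6 = 5
  mean(B) = (1 + 7 + 7 + 4 + 4 + 1) / 6 = 24/6 = 4

Step 2 — sample covariance S[i,j] = (1/(n-1)) · Σ_k (x_{k,i} - mean_i) · (x_{k,j} - mean_j), with n-1 = 5.
  S[A,A] = ((-1)·(-1) + (3)·(3) + (2)·(2) + (2)·(2) + (-4)·(-4) + (-2)·(-2)) / 5 = 38/5 = 7.6
  S[A,B] = ((-1)·(-3) + (3)·(3) + (2)·(3) + (2)·(0) + (-4)·(0) + (-2)·(-3)) / 5 = 24/5 = 4.8
  S[B,B] = ((-3)·(-3) + (3)·(3) + (3)·(3) + (0)·(0) + (0)·(0) + (-3)·(-3)) / 5 = 36/5 = 7.2

S is symmetric (S[j,i] = S[i,j]). Assembling:

S = [[7.6, 4.8],
 [4.8, 7.2]]


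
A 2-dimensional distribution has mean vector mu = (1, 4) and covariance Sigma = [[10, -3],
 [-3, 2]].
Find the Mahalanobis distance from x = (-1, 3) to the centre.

Step 1 — centre the observation: (x - mu) = (-2, -1).

Step 2 — invert Sigma. det(Sigma) = 10·2 - (-3)² = 11.
  Sigma^{-1} = (1/det) · [[d, -b], [-b, a]] = [[0.1818, 0.2727],
 [0.2727, 0.9091]].

Step 3 — form the quadratic (x - mu)^T · Sigma^{-1} · (x - mu):
  Sigma^{-1} · (x - mu) = (-0.6364, -1.4545).
  (x - mu)^T · [Sigma^{-1} · (x - mu)] = (-2)·(-0.6364) + (-1)·(-1.4545) = 2.7273.

Step 4 — take square root: d = √(2.7273) ≈ 1.6514.

d(x, mu) = √(2.7273) ≈ 1.6514
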